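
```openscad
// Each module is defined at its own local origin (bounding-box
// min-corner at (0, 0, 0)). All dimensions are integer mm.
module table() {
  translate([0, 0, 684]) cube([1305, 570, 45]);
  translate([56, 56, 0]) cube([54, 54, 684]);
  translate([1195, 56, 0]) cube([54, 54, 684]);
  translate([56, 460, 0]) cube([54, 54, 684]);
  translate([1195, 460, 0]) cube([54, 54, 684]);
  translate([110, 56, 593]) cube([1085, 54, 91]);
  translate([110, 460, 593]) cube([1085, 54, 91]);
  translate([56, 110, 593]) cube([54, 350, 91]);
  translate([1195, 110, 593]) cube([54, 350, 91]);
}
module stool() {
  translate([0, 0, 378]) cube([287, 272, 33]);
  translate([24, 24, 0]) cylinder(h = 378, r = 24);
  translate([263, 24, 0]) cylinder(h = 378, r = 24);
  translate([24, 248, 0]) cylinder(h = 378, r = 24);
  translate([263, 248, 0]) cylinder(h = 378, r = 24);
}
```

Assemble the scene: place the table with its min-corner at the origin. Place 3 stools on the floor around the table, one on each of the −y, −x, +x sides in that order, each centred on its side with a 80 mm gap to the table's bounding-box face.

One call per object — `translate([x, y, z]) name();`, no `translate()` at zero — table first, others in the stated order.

table();
translate([509, -352, 0]) stool();
translate([-367, 149, 0]) stool();
translate([1385, 149, 0]) stool();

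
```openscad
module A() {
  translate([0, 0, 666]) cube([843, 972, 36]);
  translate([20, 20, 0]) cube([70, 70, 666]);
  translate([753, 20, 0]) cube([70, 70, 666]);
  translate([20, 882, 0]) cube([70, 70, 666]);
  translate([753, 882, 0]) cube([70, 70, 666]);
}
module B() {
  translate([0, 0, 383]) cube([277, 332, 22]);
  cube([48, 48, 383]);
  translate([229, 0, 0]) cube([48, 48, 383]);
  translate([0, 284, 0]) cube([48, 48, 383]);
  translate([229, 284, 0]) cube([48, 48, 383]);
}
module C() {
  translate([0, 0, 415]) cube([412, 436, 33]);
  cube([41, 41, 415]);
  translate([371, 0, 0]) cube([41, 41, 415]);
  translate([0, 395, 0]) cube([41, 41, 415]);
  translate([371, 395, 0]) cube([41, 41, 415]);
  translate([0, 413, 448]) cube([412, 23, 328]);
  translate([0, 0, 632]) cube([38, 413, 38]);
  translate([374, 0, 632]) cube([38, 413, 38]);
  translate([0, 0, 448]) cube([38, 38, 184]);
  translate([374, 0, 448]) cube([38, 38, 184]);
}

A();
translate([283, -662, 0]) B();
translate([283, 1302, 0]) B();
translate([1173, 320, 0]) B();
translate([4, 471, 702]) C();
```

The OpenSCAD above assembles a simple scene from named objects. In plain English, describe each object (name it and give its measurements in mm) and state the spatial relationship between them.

A is a table with a 843×972 mm rectangular top, 36 mm thick, top surface at z = 702 mm, supported by four 70×70 mm square legs, each inset 20 mm from the nearest pair of top edges, running from the floor.

B is a simple wooden stool: a rectangular seat 277 mm (x) by 332 mm (y), 22 mm thick, top face at z = 405 mm, on four square legs, each 48×48 mm in cross-section. The legs rest on z = 0, each flush with a corner of the seat.

C is a chair. The seat is a 412×436×33 mm slab with its top at z = 448 mm, on four 41×41 mm corner legs (flush with the seat edges, standing on z = 0). A flat backrest 23 mm thick, 328 mm tall, spans the full seat width and rises from the seat top along its +y edge, rear face flush with the rear of the seat. Two armrests of 38×38 mm section run along each side from the seat's front edge to the front of the backrest, top faces 222 mm above the seat top and outer faces flush with the seat's x-edges; a 38×38 mm post under the front of each armrest stands on the seat at the front corner.

Three stools sit around the table at the −y, +y, +x sides. The chair is on top of the table.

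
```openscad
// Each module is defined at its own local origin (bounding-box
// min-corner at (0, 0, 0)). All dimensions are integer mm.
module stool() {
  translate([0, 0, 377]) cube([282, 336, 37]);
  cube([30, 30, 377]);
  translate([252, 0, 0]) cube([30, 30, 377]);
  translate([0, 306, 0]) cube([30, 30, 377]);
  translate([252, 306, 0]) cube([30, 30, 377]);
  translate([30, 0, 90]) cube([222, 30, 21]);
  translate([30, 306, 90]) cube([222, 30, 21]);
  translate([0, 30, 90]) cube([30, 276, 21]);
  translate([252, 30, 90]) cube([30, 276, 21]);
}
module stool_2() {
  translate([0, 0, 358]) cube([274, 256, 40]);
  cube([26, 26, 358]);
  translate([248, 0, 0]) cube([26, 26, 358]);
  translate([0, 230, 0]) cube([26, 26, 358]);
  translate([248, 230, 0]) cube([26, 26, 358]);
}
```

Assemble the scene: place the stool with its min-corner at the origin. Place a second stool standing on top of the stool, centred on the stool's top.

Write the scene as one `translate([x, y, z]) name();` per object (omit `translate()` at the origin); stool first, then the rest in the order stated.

stool();
translate([4, 40, 414]) stool_2();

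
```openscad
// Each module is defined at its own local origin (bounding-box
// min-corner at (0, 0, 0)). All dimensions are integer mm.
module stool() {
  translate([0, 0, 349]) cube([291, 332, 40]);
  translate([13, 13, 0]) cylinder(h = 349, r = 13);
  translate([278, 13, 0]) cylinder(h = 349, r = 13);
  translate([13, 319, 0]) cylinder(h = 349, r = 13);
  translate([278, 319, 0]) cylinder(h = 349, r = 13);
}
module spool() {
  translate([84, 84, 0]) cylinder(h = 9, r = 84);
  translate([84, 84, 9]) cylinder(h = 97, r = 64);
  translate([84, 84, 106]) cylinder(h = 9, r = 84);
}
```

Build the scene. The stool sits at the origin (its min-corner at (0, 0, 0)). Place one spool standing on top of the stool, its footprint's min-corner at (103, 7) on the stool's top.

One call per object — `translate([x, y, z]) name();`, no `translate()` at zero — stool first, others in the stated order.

stool();
translate([103, 7, 389]) spool();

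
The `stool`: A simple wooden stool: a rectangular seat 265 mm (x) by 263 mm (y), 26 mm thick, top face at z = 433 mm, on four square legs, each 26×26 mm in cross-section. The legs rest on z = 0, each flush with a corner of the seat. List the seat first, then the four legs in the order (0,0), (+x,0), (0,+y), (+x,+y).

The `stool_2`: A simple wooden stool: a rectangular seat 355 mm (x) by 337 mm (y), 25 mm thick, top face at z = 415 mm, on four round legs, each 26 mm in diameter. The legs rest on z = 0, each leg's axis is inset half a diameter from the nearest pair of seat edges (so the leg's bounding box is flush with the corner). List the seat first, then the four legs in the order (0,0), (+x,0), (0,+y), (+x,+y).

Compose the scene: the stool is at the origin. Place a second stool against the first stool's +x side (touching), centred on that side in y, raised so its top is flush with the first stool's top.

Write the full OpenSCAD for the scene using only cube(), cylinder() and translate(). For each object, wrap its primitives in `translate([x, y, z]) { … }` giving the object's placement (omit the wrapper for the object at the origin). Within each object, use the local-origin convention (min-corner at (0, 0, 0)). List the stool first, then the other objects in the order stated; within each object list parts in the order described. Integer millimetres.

translate([0, 0, 407]) cube([265, 263, 26]);
cube([26, 26, 407]);
translate([239, 0, 0]) cube([26, 26, 407]);
translate([0, 237, 0]) cube([26, 26, 407]);
translate([239, 237, 0]) cube([26, 26, 407]);
translate([265, -37, 18]) {
  translate([0, 0, 390]) cube([355, 337, 25]);
  translate([13, 13, 0]) cylinder(h = 390, r = 13);
  translate([342, 13, 0]) cylinder(h = 390, r = 13);
  translate([13, 324, 0]) cylinder(h = 390, r = 13);
  translate([342, 324, 0]) cylinder(h = 390, r = 13);
}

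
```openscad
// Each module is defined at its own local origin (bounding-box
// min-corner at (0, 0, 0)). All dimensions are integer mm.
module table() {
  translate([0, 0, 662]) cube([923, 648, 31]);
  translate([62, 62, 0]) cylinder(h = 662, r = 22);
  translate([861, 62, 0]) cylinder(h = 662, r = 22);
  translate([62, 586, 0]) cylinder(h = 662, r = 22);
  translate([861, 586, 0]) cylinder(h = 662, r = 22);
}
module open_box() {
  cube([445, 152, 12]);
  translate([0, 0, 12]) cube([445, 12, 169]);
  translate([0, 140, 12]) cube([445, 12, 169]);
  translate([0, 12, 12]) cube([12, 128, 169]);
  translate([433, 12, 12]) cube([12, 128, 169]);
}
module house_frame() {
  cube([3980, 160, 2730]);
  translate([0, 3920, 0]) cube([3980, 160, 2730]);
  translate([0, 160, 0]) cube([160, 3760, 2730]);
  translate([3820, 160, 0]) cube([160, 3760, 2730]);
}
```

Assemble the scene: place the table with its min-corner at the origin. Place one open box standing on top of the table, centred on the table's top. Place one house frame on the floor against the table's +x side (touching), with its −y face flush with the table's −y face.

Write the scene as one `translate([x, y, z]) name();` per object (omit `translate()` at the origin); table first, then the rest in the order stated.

table();
translate([239, 248, 693]) open_box();
translate([923, 0, 0]) house_frame();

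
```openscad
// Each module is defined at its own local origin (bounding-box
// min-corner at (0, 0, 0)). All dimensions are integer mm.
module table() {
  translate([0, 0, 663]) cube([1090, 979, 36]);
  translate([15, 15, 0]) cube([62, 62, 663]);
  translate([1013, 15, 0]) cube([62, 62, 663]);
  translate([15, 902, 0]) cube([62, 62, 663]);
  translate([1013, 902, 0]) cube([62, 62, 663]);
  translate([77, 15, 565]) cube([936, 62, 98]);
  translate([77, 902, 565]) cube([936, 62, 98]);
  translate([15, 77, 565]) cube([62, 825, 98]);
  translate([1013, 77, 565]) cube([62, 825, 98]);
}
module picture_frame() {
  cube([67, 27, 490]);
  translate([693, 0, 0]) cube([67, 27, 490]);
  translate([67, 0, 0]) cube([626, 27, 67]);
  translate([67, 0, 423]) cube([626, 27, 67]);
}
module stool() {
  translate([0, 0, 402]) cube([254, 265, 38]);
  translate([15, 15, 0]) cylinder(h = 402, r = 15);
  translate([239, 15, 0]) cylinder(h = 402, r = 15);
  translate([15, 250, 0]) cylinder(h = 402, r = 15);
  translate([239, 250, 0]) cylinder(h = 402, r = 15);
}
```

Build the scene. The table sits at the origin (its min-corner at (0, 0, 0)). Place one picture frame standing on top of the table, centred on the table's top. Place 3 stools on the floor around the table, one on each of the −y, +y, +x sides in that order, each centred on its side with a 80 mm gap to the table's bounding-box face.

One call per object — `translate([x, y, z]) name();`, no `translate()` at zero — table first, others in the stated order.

table();
translate([165, 476, 699]) picture_frame();
translate([418, -345, 0]) stool();
translate([418, 1059, 0]) stool();
translate([1170, 357, 0]) stool();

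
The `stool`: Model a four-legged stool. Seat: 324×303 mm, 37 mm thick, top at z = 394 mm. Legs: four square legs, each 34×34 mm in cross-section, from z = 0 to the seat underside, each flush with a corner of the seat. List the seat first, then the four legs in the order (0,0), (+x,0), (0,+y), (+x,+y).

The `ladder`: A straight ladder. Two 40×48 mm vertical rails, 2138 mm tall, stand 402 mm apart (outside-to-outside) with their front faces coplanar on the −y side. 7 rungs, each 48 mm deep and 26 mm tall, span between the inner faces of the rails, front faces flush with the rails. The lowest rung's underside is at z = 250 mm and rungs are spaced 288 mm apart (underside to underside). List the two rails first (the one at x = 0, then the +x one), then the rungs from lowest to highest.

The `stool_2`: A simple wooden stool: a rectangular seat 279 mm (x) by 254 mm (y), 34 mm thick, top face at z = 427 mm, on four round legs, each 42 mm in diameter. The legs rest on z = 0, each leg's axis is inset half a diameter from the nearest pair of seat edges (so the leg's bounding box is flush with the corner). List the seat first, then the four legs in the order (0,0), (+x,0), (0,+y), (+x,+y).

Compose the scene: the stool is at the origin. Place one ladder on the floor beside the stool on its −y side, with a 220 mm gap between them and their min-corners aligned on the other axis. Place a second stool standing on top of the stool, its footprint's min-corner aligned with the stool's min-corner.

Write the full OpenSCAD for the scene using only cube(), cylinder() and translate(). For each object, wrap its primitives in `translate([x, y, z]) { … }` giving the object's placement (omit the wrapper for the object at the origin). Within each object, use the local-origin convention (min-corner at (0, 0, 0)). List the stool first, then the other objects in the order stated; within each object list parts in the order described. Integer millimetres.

translate([0, 0, 357]) cube([324, 303, 37]);
cube([34, 34, 357]);
translate([290, 0, 0]) cube([34, 34, 357]);
translate([0, 269, 0]) cube([34, 34, 357]);
translate([290, 269, 0]) cube([34, 34, 357]);
translate([0, -268, 0]) {
  cube([40, 48, 2138]);
  translate([362, 0, 0]) cube([40, 48, 2138]);
  translate([40, 0, 250]) cube([322, 48, 26]);
  translate([40, 0, 538]) cube([322, 48, 26]);
  translate([40, 0, 826]) cube([322, 48, 26]);
  translate([40, 0, 1114]) cube([322, 48, 26]);
  translate([40, 0, 1402]) cube([322, 48, 26]);
  translate([40, 0, 1690]) cube([322, 48, 26]);
  translate([40, 0, 1978]) cube([322, 48, 26]);
}
translate([0, 0, 394]) {
  translate([0, 0, 393]) cube([279, 254, 34]);
  translate([21, 21, 0]) cylinder(h = 393, r = 21);
  translate([258, 21, 0]) cylinder(h = 393, r = 21);
  translate([21, 233, 0]) cylinder(h = 393, r = 21);
  translate([258, 233, 0]) cylinder(h = 393, r = 21);
}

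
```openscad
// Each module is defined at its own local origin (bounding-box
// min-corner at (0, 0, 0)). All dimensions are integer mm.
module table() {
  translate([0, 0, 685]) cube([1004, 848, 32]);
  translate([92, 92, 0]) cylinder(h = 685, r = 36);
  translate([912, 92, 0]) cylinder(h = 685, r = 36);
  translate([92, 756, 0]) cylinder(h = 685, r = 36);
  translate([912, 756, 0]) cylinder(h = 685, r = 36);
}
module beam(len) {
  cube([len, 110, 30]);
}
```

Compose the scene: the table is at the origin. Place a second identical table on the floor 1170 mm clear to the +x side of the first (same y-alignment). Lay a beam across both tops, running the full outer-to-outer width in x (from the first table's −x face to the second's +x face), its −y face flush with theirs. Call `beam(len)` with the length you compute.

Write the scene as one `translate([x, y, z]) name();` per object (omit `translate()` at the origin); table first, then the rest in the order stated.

table();
translate([2174, 0, 0]) table();
translate([0, 0, 717]) beam(3178);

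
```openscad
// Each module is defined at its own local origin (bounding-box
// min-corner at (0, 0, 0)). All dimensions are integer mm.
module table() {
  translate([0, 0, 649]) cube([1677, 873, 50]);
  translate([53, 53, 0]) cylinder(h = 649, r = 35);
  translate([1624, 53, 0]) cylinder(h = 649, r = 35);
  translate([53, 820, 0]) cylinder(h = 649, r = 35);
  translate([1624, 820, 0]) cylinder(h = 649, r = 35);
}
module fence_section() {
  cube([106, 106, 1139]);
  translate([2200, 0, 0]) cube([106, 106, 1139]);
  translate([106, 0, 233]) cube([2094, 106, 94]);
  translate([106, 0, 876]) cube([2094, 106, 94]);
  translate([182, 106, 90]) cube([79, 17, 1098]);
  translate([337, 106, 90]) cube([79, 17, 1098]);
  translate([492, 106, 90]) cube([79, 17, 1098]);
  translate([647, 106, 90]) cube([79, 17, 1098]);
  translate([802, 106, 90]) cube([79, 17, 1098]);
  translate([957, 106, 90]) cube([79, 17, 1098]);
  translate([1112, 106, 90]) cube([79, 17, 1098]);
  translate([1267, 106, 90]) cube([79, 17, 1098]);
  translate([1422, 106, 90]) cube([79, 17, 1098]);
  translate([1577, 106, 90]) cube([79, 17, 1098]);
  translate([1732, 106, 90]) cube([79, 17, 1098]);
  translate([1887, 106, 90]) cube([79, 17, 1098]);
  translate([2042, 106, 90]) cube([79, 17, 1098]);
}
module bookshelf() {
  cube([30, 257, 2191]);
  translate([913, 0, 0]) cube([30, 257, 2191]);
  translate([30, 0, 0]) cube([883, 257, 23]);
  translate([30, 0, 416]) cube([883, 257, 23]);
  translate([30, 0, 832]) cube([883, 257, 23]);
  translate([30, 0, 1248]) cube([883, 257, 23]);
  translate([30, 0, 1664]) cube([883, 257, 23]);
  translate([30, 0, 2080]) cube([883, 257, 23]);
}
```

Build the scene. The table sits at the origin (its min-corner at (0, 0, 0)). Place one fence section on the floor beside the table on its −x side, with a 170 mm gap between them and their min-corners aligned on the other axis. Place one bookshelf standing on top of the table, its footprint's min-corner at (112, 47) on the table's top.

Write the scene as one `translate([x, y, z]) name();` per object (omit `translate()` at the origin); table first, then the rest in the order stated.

table();
translate([-2476, 0, 0]) fence_section();
translate([112, 47, 699]) bookshelf();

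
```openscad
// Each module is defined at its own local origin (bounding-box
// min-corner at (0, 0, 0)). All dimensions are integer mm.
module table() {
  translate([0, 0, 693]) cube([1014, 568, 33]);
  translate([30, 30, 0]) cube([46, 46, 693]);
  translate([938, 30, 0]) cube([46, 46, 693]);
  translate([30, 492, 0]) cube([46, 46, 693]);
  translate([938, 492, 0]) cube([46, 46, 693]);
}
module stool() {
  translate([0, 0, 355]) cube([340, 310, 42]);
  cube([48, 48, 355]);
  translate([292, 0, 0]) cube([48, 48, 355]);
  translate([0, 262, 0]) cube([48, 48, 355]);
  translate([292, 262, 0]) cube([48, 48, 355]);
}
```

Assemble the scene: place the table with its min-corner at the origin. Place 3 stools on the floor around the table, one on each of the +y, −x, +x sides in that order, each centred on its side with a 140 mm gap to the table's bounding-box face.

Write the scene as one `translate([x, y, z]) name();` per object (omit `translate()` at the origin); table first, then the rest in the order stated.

table();
translate([337, 708, 0]) stool();
translate([-480, 129, 0]) stool();
translate([1154, 129, 0]) stool();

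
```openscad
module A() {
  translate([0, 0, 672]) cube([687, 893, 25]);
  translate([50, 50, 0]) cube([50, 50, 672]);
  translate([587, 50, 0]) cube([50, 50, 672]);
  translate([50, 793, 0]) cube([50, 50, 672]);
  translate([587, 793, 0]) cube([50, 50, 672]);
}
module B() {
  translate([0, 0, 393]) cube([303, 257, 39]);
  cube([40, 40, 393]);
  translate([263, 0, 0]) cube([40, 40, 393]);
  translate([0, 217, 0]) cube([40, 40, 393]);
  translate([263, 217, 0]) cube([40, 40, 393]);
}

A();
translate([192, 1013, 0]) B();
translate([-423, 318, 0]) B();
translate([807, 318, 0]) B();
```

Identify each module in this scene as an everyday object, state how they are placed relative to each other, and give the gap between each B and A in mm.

Each stool's nearest face is 120 mm from the table's bounding box.

A is a table. B is a stool. Three stools sit around the table at the +y, −x, +x sides. The gap between each stool and the table is 120 mm.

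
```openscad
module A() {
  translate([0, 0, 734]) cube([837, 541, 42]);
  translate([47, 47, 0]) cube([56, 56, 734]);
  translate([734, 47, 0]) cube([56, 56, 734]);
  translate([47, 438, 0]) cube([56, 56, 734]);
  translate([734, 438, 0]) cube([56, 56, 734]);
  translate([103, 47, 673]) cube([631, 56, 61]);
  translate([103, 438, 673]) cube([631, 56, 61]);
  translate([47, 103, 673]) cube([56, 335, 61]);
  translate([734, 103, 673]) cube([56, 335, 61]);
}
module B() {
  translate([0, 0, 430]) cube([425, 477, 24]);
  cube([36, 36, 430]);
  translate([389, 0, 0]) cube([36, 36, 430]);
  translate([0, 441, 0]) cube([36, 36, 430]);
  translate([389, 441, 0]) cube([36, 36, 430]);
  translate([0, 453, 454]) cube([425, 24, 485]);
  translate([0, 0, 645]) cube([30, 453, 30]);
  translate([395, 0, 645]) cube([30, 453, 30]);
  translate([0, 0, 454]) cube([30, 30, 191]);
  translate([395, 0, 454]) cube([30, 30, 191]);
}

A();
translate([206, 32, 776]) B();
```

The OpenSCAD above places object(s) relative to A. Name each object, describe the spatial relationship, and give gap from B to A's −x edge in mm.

The chair's min-x is at 206; the table's min-x is 0; gap = 206 mm.

A is a table. B is a chair. The chair is on top of the table, centred. The gap from the chair to the table's −x edge is 206 mm.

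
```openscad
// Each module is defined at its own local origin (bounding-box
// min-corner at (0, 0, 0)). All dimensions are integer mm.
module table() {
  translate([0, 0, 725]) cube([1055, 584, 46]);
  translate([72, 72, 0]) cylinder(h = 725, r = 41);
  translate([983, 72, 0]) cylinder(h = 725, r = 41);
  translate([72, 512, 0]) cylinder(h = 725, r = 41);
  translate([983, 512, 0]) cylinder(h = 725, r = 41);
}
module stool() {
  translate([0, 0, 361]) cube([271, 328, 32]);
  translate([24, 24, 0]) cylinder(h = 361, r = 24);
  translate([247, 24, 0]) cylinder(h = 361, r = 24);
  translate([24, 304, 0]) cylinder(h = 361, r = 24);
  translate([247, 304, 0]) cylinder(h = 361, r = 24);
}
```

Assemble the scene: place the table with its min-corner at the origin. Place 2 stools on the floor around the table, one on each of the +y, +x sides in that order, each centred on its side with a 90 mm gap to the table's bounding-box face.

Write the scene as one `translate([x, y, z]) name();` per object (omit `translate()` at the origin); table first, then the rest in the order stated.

table();
translate([392, 674, 0]) stool();
translate([1145, 128, 0]) stool();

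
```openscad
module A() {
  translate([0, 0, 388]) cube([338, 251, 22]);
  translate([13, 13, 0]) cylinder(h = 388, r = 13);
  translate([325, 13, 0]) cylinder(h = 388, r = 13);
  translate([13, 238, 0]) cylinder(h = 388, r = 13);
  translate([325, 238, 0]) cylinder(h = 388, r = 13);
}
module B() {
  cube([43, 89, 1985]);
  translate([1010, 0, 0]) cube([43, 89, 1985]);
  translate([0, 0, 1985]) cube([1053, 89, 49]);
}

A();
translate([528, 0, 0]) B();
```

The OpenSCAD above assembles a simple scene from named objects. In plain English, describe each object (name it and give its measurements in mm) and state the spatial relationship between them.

A is a four-legged stool. The seat is a 338×251×22 mm slab whose top surface is at z = 410 mm; four round legs, each 26 mm in diameter, run from the floor (z = 0) to the underside of the seat, each leg's axis is inset half a diameter from the nearest pair of seat edges (so the leg's bounding box is flush with the corner).

B is a rectangular door frame: two vertical jambs of 43×89 mm section, 1985 mm tall, with a clear opening 967 mm wide between their inner faces. A header 49 mm tall and 89 mm deep lies on top of the jambs and spans the full outside width.

The door frame is on the floor beside the stool on its +x side.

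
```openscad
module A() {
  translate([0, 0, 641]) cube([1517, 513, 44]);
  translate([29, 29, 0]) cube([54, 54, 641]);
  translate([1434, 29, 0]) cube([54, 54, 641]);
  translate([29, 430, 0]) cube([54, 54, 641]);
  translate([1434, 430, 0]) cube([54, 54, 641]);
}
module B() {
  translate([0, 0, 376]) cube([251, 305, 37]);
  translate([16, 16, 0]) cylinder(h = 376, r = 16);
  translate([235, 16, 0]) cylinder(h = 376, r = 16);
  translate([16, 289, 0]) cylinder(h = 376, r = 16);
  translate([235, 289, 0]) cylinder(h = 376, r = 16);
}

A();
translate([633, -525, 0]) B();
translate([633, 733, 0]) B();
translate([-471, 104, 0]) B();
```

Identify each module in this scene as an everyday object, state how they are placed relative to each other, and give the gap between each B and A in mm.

A is a table. B is a stool. Three stools sit around the table at the −y, +y, −x sides. The gap between each stool and the table is 220 mm.

Each stool's nearest face is 220 mm from the table's bounding box.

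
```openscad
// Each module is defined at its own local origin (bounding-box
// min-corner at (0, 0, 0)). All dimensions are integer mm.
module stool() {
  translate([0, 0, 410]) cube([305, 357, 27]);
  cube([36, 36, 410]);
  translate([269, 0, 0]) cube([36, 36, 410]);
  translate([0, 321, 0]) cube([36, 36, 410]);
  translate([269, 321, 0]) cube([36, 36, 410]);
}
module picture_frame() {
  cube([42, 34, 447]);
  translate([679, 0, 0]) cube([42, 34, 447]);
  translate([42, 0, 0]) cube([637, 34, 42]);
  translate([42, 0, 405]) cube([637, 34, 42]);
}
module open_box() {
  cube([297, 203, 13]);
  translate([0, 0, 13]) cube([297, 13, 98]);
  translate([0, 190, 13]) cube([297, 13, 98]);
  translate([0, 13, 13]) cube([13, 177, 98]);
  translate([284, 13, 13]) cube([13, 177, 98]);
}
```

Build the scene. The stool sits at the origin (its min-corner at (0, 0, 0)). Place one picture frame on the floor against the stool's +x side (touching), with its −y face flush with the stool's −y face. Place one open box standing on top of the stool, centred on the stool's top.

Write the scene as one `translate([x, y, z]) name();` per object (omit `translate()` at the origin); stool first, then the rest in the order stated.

stool();
translate([305, 0, 0]) picture_frame();
translate([4, 77, 437]) open_box();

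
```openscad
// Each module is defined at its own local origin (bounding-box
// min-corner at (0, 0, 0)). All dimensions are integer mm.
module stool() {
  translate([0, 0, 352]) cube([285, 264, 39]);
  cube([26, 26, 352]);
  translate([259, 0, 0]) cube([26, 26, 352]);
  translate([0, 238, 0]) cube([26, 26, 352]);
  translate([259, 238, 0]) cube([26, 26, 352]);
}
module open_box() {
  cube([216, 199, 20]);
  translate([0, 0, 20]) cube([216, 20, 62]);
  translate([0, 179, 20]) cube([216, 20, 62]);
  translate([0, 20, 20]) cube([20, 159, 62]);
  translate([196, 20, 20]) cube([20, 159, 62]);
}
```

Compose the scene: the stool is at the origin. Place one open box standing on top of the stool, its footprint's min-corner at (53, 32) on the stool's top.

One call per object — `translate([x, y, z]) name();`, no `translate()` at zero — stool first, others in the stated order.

stool();
translate([53, 32, 391]) open_box();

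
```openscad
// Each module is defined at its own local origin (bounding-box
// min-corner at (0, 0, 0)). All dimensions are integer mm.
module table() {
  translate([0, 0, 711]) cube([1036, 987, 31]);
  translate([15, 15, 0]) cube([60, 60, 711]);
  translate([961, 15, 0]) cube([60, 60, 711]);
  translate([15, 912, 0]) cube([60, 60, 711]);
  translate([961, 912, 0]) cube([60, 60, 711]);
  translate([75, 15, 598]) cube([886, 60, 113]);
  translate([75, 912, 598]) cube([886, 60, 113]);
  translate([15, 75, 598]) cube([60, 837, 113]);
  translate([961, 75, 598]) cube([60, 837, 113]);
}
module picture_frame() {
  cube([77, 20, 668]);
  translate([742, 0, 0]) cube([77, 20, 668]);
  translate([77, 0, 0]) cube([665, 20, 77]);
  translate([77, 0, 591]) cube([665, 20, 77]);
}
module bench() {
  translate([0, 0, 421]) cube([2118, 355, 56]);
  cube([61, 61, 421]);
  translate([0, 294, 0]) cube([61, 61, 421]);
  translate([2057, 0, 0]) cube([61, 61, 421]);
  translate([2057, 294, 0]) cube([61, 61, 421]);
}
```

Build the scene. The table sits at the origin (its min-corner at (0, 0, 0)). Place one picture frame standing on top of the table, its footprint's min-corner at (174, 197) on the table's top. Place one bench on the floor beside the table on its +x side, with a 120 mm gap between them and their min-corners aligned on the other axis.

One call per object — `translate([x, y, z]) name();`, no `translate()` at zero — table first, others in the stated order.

table();
translate([174, 197, 742]) picture_frame();
translate([1156, 0, 0]) bench();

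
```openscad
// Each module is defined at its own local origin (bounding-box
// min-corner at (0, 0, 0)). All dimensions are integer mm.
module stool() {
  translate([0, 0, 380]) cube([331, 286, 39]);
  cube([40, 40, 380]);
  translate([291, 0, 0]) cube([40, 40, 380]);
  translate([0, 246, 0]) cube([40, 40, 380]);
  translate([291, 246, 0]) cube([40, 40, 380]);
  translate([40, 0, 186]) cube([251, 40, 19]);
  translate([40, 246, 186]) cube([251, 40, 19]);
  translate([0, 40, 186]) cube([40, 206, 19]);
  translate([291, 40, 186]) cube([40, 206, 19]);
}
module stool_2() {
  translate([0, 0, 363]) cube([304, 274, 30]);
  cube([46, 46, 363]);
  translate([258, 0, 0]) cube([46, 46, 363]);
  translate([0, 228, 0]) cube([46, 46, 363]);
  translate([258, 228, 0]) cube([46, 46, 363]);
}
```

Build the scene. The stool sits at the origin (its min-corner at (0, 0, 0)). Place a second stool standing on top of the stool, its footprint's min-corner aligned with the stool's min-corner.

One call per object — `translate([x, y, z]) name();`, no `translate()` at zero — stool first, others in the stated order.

stool();
translate([0, 0, 419]) stool_2();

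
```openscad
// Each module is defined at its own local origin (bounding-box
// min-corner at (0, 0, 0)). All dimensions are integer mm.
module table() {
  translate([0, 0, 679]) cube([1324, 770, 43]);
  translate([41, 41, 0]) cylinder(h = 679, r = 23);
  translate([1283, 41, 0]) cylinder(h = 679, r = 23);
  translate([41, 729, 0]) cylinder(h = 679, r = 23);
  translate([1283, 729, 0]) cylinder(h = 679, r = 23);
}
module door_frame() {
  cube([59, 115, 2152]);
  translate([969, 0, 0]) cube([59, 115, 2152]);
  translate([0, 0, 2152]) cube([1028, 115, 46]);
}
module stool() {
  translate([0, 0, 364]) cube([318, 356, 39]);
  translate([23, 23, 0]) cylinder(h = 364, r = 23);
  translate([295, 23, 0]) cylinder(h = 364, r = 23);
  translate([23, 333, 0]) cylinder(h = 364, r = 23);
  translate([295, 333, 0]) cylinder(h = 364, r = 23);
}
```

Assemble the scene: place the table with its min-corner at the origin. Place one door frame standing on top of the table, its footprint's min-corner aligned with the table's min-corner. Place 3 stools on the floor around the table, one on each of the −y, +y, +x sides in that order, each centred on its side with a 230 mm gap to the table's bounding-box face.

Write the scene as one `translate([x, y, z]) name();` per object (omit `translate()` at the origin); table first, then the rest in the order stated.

table();
translate([0, 0, 722]) door_frame();
translate([503, -586, 0]) stool();
translate([503, 1000, 0]) stool();
translate([1554, 207, 0]) stool();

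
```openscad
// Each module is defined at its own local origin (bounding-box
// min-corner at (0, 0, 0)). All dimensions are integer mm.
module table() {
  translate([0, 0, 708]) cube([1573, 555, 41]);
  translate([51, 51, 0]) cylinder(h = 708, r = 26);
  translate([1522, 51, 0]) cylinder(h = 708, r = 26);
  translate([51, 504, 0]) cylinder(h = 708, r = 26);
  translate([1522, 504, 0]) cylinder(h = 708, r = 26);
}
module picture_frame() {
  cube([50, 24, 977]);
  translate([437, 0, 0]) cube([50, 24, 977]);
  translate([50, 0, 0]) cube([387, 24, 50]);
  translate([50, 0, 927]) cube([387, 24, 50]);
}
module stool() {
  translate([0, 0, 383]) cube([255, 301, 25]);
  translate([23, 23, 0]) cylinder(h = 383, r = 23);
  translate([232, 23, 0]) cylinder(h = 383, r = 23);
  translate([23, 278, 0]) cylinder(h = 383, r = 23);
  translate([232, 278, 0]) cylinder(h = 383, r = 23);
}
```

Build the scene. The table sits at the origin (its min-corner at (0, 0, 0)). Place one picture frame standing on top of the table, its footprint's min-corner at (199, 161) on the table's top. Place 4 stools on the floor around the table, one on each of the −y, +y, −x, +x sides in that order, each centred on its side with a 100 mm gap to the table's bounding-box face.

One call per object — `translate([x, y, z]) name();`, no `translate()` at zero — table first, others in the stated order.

table();
translate([199, 161, 749]) picture_frame();
translate([659, -401, 0]) stool();
translate([659, 655, 0]) stool();
translate([-355, 127, 0]) stool();
translate([1673, 127, 0]) stool();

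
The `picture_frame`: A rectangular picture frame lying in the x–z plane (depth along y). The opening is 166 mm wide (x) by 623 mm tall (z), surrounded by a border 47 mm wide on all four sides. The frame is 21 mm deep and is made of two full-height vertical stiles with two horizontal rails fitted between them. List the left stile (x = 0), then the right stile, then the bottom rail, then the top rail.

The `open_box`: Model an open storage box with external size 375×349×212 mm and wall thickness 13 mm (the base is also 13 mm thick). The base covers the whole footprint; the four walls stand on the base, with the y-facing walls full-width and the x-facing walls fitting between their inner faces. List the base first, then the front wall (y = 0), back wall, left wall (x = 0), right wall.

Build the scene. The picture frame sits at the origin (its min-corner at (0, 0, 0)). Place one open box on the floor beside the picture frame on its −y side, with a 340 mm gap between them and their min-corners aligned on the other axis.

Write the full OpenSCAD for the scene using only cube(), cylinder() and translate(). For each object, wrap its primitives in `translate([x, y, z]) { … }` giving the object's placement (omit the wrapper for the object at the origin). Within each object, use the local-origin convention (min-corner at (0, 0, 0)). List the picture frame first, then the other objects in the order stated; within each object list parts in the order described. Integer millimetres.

cube([47, 21, 717]);
translate([213, 0, 0]) cube([47, 21, 717]);
translate([47, 0, 0]) cube([166, 21, 47]);
translate([47, 0, 670]) cube([166, 21, 47]);
translate([0, -689, 0]) {
  cube([375, 349, 13]);
  translate([0, 0, 13]) cube([375, 13, 199]);
  translate([0, 336, 13]) cube([375, 13, 199]);
  translate([0, 13, 13]) cube([13, 323, 199]);
  translate([362, 13, 13]) cube([13, 323, 199]);
}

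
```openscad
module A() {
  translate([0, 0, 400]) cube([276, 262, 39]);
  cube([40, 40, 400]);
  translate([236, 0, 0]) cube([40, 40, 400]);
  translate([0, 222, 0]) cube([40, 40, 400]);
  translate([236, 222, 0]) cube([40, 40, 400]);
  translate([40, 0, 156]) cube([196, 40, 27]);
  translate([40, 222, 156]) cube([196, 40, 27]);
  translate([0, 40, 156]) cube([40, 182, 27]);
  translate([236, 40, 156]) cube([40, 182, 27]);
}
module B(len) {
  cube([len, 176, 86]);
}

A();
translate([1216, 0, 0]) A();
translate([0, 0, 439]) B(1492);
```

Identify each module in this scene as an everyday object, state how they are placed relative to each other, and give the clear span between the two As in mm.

Second stool starts at x = 1216; first ends at x = 276; clear span = 1216 − 276 = 940 mm.

A is a stool. B is a beam. A beam spans the tops of two stools. The clear span between the two stools is 940 mm.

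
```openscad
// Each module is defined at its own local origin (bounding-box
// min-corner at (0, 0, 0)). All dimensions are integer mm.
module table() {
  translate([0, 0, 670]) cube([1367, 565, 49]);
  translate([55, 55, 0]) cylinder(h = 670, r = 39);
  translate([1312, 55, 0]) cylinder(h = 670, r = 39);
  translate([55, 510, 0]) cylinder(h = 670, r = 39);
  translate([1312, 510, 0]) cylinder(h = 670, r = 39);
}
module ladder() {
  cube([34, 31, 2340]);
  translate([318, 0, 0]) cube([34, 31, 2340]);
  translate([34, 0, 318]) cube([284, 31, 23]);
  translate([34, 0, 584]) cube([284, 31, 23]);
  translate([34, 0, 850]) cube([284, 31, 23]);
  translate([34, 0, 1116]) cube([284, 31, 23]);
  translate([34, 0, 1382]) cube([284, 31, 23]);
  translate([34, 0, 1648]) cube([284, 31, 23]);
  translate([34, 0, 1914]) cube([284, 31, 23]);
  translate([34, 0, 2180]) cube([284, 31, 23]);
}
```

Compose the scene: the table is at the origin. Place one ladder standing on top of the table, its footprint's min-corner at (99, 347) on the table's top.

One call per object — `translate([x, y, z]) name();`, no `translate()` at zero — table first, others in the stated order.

table();
translate([99, 347, 719]) ladder();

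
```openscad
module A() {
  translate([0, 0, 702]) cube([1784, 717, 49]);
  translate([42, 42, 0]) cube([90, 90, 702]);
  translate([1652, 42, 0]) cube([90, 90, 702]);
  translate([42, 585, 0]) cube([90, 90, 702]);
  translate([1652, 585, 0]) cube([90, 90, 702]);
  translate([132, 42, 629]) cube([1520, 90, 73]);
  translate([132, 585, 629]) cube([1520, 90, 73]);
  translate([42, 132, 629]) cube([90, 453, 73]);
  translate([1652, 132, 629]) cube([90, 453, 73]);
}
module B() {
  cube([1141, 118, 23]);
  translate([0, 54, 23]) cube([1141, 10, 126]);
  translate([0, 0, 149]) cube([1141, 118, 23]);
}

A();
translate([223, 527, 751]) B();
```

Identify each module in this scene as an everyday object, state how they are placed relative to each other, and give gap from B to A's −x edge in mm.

The I-beam's min-x is at 223; the table's min-x is 0; gap = 223 mm.

A is a table. B is an I-beam. The I-beam is on top of the table. The gap from the I-beam to the table's −x edge is 223 mm.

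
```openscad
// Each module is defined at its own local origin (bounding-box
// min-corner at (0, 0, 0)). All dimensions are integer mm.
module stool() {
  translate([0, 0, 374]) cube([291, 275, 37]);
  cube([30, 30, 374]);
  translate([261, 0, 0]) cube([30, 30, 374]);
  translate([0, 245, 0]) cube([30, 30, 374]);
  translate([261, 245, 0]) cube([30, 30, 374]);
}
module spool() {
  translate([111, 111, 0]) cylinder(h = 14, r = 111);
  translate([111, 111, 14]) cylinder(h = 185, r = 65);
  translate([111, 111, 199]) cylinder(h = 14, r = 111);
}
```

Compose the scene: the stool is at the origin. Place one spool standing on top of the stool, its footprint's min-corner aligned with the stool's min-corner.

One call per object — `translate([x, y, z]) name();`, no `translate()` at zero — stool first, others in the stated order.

stool();
translate([0, 0, 411]) spool();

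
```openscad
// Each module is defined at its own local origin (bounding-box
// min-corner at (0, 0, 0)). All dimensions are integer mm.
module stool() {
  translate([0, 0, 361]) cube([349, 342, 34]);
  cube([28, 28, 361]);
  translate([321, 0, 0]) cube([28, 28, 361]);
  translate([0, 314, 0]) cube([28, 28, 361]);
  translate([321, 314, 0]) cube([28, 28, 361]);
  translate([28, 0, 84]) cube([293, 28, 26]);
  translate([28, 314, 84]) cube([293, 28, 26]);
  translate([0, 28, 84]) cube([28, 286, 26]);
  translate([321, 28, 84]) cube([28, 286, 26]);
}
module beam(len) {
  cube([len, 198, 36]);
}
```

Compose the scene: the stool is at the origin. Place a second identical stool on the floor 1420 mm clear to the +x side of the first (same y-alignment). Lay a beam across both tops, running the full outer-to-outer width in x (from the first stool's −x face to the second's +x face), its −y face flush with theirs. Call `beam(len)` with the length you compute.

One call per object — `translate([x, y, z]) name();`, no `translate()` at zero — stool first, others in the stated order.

stool();
translate([1769, 0, 0]) stool();
translate([0, 0, 395]) beam(2118);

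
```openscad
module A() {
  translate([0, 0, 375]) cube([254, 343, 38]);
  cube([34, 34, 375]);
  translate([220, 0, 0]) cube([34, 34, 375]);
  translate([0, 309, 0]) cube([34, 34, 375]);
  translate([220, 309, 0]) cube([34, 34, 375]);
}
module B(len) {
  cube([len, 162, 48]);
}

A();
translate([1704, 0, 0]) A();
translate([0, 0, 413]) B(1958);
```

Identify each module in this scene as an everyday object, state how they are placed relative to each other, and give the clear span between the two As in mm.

A is a stool. B is a beam. A beam spans the tops of two stools. The clear span between the two stools is 1450 mm.

Second stool starts at x = 1704; first ends at x = 254; clear span = 1704 − 254 = 1450 mm.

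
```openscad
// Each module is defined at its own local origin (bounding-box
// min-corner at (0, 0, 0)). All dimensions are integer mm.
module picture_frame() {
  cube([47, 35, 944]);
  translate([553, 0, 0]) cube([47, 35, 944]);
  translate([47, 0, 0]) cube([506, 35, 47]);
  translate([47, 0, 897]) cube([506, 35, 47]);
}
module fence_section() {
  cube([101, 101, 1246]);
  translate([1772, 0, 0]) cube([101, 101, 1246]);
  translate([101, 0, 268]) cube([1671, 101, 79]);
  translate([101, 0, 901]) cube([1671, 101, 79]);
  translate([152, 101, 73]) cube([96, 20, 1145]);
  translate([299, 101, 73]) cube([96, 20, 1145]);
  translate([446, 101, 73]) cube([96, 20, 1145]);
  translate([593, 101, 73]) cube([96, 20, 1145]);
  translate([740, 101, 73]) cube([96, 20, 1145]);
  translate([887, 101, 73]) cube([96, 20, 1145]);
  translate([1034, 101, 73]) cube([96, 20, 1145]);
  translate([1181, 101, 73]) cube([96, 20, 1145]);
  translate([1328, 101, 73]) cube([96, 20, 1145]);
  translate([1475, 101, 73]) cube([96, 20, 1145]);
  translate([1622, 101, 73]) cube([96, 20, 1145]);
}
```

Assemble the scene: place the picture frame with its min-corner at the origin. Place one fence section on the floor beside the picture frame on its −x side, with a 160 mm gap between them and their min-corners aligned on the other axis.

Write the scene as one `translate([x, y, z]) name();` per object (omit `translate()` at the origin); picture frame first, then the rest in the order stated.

picture_frame();
translate([-2033, 0, 0]) fence_section();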